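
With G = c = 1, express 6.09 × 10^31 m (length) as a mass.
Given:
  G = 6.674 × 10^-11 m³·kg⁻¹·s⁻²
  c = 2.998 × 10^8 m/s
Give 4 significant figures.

Length → mass via c²/G.
6.09 × 10^31 m × (c²/G) = 8.202 × 10^58 kg

8.202 × 10^58 kg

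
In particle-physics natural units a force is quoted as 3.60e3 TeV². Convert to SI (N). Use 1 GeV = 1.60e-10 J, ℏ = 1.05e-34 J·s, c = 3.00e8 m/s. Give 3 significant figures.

2.93e15 N

Force is [E]/[L] = [E]²/(ℏc); restore (ℏc)⁻¹.
1 GeV² → 1/(ℏc) × (1 GeV in J)² = 8.13e5 N.
Convert the energy scale: 3.60e3 TeV² = 3.60e9 GeV².
Result: 3.60e9 × 8.13e5 = 2.93e15 N.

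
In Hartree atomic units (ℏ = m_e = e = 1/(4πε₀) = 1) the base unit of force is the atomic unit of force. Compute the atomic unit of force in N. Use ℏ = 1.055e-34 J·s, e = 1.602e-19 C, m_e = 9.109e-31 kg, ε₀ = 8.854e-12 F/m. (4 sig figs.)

F_au = E_h/a₀ = m_e²e⁶/((4πε₀)³ℏ⁴)
E_h = 4.354e-18 J
a₀ = 5.297e-11 m
E_h/a₀ = 8.220e-8 N

8.220e-8 N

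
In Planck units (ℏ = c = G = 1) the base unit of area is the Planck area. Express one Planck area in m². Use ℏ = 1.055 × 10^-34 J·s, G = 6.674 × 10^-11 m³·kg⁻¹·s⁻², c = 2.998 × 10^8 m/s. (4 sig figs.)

A_P = ℏG/c³
  = 7.041 × 10^-45 / 2.695 × 10^25
  = 2.613 × 10^-70 m²

2.613 × 10^-70 m²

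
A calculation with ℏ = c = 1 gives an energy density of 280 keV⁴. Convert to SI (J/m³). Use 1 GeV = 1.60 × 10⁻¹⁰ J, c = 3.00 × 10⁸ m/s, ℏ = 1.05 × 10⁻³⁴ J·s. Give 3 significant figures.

[E]/[L]³ = [E]⁴/(ℏc)³; restore (ℏc)⁻³.
1 GeV⁴ → 1/(ℏc)³ × (1 GeV in J)⁴ = 2.10 × 10³⁷ J/m³.
Convert the energy scale: 280 keV⁴ = 2.80 × 10⁻²² GeV⁴.
Result: 2.80 × 10⁻²² × 2.10 × 10³⁷ = 5.87 × 10¹⁵ J/m³.

5.87 × 10¹⁵ J/m³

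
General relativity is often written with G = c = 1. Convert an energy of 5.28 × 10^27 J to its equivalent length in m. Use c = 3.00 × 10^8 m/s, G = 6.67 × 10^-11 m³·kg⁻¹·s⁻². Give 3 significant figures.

4.35 × 10^-17 m

Energy → length via G/c⁴.
5.28 × 10^27 J × (G/c⁴) = 4.35 × 10^-17 m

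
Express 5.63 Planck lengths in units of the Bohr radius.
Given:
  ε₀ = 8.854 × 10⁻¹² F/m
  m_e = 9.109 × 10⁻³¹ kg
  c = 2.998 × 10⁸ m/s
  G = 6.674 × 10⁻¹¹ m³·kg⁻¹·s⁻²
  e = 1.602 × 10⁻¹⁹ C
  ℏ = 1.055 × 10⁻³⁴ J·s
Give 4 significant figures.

1.718 × 10⁻²⁴

Planck length: ℓ_P = √(ℏG/c³) = 1.616 × 10⁻³⁵ m
Bohr radius: a₀ = 4πε₀ℏ²/(m_e e²) = 5.297 × 10⁻¹¹ m
5.63 × 1.616 × 10⁻³⁵ / 5.297 × 10⁻¹¹ = 1.718 × 10⁻²⁴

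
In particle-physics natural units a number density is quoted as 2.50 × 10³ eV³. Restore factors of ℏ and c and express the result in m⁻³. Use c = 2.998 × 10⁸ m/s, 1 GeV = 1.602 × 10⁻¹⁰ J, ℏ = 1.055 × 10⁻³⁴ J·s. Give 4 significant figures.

3.248 × 10²³ m⁻³

Number density is [L]⁻³ = [E]³/(ℏc)³.
1 GeV³ → 1/(ℏc)³ × (1 GeV in J)³ = 1.299 × 10⁴⁷ m⁻³.
Convert the energy scale: 2.50 × 10³ eV³ = 2.50 × 10⁻²⁴ GeV³.
Result: 2.50 × 10⁻²⁴ × 1.299 × 10⁴⁷ = 3.248 × 10²³ m⁻³.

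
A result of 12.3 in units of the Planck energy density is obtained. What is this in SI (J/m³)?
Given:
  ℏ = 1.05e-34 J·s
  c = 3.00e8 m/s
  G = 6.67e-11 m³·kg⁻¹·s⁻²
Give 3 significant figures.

One Planck energy density: u_P = c⁷/(ℏG²) = 4.68e113 J/m³.
12.3 × 4.68e113 J/m³ = 5.76e114 J/m³

5.76e114 J/m³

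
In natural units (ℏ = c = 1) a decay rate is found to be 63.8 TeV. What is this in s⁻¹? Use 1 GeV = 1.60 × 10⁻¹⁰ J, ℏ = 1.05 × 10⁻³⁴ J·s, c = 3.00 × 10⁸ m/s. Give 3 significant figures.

9.72 × 10²⁸ s⁻¹

A rate is [E]/ℏ; divide by ℏ.
1 GeV → 1/ℏ × (1 GeV in J) = 1.52 × 10²⁴ s⁻¹.
Convert the energy scale: 63.8 TeV = 6.38 × 10⁴ GeV.
Result: 6.38 × 10⁴ × 1.52 × 10²⁴ = 9.72 × 10²⁸ s⁻¹.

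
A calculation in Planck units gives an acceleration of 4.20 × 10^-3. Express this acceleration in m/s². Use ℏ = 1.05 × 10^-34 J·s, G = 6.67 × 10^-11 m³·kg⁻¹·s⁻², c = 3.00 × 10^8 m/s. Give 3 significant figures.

One Planck acceleration: a_P = √(c⁷/(ℏG)) = 5.59 × 10^51 m/s².
4.20 × 10^-3 × 5.59 × 10^51 m/s² = 2.35 × 10^49 m/s²

2.35 × 10^49 m/s²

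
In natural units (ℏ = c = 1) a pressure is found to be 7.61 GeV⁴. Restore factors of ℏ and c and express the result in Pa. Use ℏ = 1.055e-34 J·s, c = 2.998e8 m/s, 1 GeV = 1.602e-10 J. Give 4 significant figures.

1.584e38 Pa

Pressure is [E]/[L]³ = [E]⁴/(ℏc)³.
1 GeV⁴ → 1/(ℏc)³ × (1 GeV in J)⁴ = 2.082e37 Pa.
Result: 7.61 × 2.082e37 = 1.584e38 Pa.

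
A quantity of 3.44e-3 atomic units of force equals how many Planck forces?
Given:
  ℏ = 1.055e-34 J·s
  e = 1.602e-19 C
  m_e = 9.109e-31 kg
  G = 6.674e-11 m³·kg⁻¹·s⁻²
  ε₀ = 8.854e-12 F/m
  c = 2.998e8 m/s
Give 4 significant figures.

atomic unit of force: F_au = E_h/a₀ = m_e²e⁶/((4πε₀)³ℏ⁴) = 8.220e-8 N
Planck force: F_P = c⁴/G = 1.210e44 N
3.44e-3 × 8.220e-8 / 1.210e44 = 2.336e-54

2.336e-54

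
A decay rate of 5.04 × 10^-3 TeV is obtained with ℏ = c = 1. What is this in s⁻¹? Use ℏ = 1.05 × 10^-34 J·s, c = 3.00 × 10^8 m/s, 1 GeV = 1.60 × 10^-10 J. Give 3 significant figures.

A rate is [E]/ℏ; divide by ℏ.
1 GeV → 1/ℏ × (1 GeV in J) = 1.52 × 10^24 s⁻¹.
Convert the energy scale: 5.04 × 10^-3 TeV = 5.04 GeV.
Result: 5.04 × 1.52 × 10^24 = 7.68 × 10^24 s⁻¹.

7.68 × 10^24 s⁻¹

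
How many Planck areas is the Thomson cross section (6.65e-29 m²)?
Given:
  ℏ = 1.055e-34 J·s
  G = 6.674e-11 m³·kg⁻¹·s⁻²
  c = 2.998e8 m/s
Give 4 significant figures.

2.545e41

Planck area: A_P = ℏG/c³ = 2.613e-70 m².
6.65e-29 / 2.613e-70 = 2.545e41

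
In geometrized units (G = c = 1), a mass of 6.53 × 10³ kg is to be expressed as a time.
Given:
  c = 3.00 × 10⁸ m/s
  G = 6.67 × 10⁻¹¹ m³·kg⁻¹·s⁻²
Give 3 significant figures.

Mass → time via G/c³.
6.53 × 10³ kg × (G/c³) = 1.61 × 10⁻³² s

1.61 × 10⁻³² s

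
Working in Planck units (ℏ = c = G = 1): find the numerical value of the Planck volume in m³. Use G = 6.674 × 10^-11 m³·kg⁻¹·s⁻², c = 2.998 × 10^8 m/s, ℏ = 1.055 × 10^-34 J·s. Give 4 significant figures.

4.224 × 10^-105 m³

From ℏ = c = G = 1 the volume scale is V_P = (ℏG/c³)^(3/2).
  = √(1.784 × 10^-209)
  = 4.224 × 10^-105 m³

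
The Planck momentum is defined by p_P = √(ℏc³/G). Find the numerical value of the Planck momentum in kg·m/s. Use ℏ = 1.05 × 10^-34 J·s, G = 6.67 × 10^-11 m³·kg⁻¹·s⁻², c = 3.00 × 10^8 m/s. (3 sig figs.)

6.52 kg·m/s

p_P = √(ℏc³/G)
  = √(42.5)
  = 6.52 kg·m/s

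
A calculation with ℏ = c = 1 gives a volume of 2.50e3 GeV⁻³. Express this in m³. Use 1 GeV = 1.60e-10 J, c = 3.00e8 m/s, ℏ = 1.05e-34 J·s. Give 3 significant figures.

Volume is [L]³ = [E]⁻³·(ℏc)³.
1 GeV⁻³ → (ℏc)³ × (1 GeV in J)⁻³ = 7.63e-48 m³.
Result: 2.50e3 × 7.63e-48 = 1.91e-44 m³.

1.91e-44 m³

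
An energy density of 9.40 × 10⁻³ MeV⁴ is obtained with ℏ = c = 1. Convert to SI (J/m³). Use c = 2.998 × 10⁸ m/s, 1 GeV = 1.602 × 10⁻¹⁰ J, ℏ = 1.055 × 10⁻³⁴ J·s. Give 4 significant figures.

1.957 × 10²³ J/m³

[E]/[L]³ = [E]⁴/(ℏc)³; restore (ℏc)⁻³.
1 GeV⁴ → 1/(ℏc)³ × (1 GeV in J)⁴ = 2.082 × 10³⁷ J/m³.
Convert the energy scale: 9.40 × 10⁻³ MeV⁴ = 9.40 × 10⁻¹⁵ GeV⁴.
Result: 9.40 × 10⁻¹⁵ × 2.082 × 10³⁷ = 1.957 × 10²³ J/m³.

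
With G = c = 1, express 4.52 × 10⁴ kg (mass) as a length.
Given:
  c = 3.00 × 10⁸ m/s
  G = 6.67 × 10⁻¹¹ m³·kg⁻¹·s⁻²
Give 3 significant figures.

In G = c = 1 units mass has dimensions of length; the conversion factor is G/c².
4.52 × 10⁴ kg × (G/c²) = 3.35 × 10⁻²³ m

3.35 × 10⁻²³ m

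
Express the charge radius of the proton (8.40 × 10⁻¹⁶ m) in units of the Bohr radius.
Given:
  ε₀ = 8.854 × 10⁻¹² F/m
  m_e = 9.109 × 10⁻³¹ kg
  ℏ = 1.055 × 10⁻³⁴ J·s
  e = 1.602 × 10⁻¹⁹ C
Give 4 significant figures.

Bohr radius: a₀ = 4πε₀ℏ²/(m_e e²) = 5.297 × 10⁻¹¹ m.
8.40 × 10⁻¹⁶ / 5.297 × 10⁻¹¹ = 1.586 × 10⁻⁵

1.586 × 10⁻⁵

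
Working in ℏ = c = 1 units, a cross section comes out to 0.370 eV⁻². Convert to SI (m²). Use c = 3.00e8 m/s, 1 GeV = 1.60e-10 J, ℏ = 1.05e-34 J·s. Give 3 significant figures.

Area is [L]² = [E]⁻²·(ℏc)²; restore (ℏc)².
1 GeV⁻² → (ℏc)² × (1 GeV in J)⁻² = 3.88e-32 m².
Convert the energy scale: 0.370 eV⁻² = 3.70e17 GeV⁻².
Result: 3.70e17 × 3.88e-32 = 1.43e-14 m².

1.43e-14 m²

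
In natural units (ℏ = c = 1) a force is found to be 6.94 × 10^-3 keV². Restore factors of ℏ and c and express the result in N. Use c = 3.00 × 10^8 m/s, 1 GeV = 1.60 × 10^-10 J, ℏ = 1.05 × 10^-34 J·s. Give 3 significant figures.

Force is [E]/[L] = [E]²/(ℏc); restore (ℏc)⁻¹.
1 GeV² → 1/(ℏc) × (1 GeV in J)² = 8.13 × 10^5 N.
Convert the energy scale: 6.94 × 10^-3 keV² = 6.94 × 10^-15 GeV².
Result: 6.94 × 10^-15 × 8.13 × 10^5 = 5.64 × 10^-9 N.

5.64 × 10^-9 N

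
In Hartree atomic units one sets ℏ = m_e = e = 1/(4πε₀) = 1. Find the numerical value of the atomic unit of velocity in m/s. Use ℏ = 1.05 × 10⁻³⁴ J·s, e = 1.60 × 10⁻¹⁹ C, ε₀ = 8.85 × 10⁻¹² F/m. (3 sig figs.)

v_au = e²/(4πε₀ℏ)
  = 2.56 × 10⁻³⁸ / 1.17 × 10⁻⁴⁴
  = 2.19 × 10⁶ m/s

2.19 × 10⁶ m/s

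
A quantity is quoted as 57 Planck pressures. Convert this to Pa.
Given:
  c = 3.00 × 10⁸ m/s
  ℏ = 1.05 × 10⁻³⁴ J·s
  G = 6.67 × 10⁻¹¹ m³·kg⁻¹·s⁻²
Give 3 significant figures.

One Planck pressure: p_P = c⁷/(ℏG²) = 4.68 × 10¹¹³ Pa.
57 × 4.68 × 10¹¹³ Pa = 2.67 × 10¹¹⁵ Pa

2.67 × 10¹¹⁵ Pa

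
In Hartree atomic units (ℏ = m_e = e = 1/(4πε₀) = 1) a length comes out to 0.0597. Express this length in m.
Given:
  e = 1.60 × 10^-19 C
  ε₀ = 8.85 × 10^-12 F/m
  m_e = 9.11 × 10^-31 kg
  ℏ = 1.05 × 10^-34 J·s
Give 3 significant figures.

3.14 × 10^-12 m

One Bohr radius: a₀ = 4πε₀ℏ²/(m_e e²) = 5.26 × 10^-11 m.
0.0597 × 5.26 × 10^-11 m = 3.14 × 10^-12 m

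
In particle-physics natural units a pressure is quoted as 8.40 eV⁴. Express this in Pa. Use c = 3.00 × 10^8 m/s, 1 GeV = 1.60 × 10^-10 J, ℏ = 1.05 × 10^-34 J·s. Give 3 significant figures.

Pressure is [E]/[L]³ = [E]⁴/(ℏc)³.
1 GeV⁴ → 1/(ℏc)³ × (1 GeV in J)⁴ = 2.10 × 10^37 Pa.
Convert the energy scale: 8.40 eV⁴ = 8.40 × 10^-36 GeV⁴.
Result: 8.40 × 10^-36 × 2.10 × 10^37 = 176 Pa.

176 Pa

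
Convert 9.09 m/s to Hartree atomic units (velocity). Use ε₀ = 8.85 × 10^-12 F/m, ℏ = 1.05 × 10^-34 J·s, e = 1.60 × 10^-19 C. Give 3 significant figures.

atomic unit of velocity: v_au = e²/(4πε₀ℏ) = 2.19 × 10^6 m/s.
9.09 / 2.19 × 10^6 = 4.15 × 10^-6

4.15 × 10^-6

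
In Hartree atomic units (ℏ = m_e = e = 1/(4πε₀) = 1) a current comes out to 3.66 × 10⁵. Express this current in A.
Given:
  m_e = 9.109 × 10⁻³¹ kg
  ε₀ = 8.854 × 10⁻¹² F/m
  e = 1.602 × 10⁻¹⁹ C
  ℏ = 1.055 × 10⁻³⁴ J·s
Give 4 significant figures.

One atomic unit of electric current: I_au = e E_h/ℏ = m_e e⁵/((4πε₀)²ℏ³) = 6.612 × 10⁻³ A.
3.66 × 10⁵ × 6.612 × 10⁻³ A = 2.420 × 10³ A

2.420 × 10³ A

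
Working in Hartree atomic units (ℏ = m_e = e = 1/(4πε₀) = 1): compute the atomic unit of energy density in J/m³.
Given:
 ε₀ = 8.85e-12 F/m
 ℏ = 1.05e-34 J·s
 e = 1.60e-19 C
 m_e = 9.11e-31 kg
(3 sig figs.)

From ℏ = m_e = e = 1/(4πε₀) = 1 the energy density scale is u_au = E_h/a₀³ = m_e⁴e¹⁰/((4πε₀)⁵ℏ⁸).
E_h = 4.38e-18 J
a₀ = 5.26e-11 m
E_h/a₀³ = 3.01e13 J/m³

3.01e13 J/m³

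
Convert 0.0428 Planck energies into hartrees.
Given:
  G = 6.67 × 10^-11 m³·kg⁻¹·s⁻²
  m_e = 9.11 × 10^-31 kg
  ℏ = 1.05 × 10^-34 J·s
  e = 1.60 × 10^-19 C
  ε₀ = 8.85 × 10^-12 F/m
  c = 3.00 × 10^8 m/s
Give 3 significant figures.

1.91 × 10^25

Planck energy: E_P = √(ℏc⁵/G) = 1.96 × 10^9 J
hartree: E_h = m_e e⁴/(4πε₀ℏ)² = 4.38 × 10^-18 J
0.0428 × 1.96 × 10^9 / 4.38 × 10^-18 = 1.91 × 10^25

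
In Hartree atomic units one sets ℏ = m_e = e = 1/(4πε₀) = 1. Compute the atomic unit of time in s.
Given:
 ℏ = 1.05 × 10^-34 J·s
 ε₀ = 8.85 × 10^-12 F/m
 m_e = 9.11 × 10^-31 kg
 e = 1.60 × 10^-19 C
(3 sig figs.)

2.40 × 10^-17 s

τ_au = (4πε₀)²ℏ³/(m_e e⁴)
E_h = 4.38 × 10^-18 J
ℏ/E_h = 2.40 × 10^-17 s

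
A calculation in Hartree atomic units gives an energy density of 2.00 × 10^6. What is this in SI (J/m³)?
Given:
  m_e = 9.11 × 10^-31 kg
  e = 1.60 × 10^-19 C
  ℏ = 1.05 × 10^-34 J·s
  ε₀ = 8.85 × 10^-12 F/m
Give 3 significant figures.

6.03 × 10^19 J/m³

One atomic unit of energy density: u_au = E_h/a₀³ = m_e⁴e¹⁰/((4πε₀)⁵ℏ⁸) = 3.01 × 10^13 J/m³.
2.00 × 10^6 × 3.01 × 10^13 J/m³ = 6.03 × 10^19 J/m³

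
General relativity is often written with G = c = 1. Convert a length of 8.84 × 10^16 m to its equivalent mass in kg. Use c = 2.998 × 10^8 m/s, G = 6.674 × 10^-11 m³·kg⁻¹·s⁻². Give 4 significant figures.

Length → mass via c²/G.
8.84 × 10^16 m × (c²/G) = 1.190 × 10^44 kg

1.190 × 10^44 kg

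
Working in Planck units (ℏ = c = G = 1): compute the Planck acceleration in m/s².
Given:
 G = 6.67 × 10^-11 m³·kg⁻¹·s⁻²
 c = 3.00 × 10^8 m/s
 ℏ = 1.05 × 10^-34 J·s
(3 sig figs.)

Dimensional analysis gives a_P = √(c⁷/(ℏG)).
  = √(3.12 × 10^103)
  = 5.59 × 10^51 m/s²

5.59 × 10^51 m/s²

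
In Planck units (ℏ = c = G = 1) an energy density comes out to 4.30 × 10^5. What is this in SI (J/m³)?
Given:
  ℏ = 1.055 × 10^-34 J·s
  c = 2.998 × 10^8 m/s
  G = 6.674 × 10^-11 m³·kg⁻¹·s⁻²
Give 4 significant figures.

One Planck energy density: u_P = c⁷/(ℏG²) = 4.632 × 10^113 J/m³.
4.30 × 10^5 × 4.632 × 10^113 J/m³ = 1.992 × 10^119 J/m³

1.992 × 10^119 J/m³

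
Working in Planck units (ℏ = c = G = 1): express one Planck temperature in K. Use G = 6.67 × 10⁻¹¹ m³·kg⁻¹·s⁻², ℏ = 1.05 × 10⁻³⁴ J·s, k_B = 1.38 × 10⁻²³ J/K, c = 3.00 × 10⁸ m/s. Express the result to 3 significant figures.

The unique combination of the constants set to 1 with dimensions of temperature is T_P = √(ℏc⁵/G) / k_B.
  = √(3.83 × 10¹⁸) × 7.25 × 10²²
  = 1.42 × 10³² K

1.42 × 10³² K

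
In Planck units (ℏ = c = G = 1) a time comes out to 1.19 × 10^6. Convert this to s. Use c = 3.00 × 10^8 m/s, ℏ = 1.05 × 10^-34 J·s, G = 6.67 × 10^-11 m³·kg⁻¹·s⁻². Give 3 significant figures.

6.39 × 10^-38 s

One Planck time: t_P = √(ℏG/c⁵) = 5.37 × 10^-44 s.
1.19 × 10^6 × 5.37 × 10^-44 s = 6.39 × 10^-38 s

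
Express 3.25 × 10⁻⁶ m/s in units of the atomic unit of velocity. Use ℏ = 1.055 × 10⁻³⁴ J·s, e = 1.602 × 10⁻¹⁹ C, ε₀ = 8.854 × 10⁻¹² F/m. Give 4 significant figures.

atomic unit of velocity: v_au = e²/(4πε₀ℏ) = 2.186 × 10⁶ m/s.
3.25 × 10⁻⁶ / 2.186 × 10⁶ = 1.486 × 10⁻¹²

1.486 × 10⁻¹²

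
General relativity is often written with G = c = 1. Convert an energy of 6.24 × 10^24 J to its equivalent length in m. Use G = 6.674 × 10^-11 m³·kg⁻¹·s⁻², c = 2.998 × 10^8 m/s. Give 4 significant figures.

5.155 × 10^-20 m

Energy → length via G/c⁴.
6.24 × 10^24 J × (G/c⁴) = 5.155 × 10^-20 m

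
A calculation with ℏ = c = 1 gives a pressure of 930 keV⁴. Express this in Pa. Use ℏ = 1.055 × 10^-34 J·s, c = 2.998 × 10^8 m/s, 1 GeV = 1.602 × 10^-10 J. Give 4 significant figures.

Pressure is [E]/[L]³ = [E]⁴/(ℏc)³.
1 GeV⁴ → 1/(ℏc)³ × (1 GeV in J)⁴ = 2.082 × 10^37 Pa.
Convert the energy scale: 930 keV⁴ = 9.30 × 10^-22 GeV⁴.
Result: 9.30 × 10^-22 × 2.082 × 10^37 = 1.936 × 10^16 Pa.

1.936 × 10^16 Pa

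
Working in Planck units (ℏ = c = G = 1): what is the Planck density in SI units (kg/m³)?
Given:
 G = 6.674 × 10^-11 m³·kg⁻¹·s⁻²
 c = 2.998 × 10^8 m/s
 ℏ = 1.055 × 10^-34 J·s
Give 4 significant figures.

From ℏ = c = G = 1 the density scale is ρ_P = c⁵/(ℏG²).
  = 2.422 × 10^42 / 4.699 × 10^-55
  = 5.154 × 10^96 kg/m³

5.154 × 10^96 kg/m³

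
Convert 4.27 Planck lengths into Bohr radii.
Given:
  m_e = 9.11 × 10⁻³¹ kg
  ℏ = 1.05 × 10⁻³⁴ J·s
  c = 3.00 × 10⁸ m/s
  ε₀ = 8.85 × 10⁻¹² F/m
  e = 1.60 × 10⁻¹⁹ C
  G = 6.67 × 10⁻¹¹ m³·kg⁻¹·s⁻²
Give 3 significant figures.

1.31 × 10⁻²⁴

Planck length: ℓ_P = √(ℏG/c³) = 1.61 × 10⁻³⁵ m
Bohr radius: a₀ = 4πε₀ℏ²/(m_e e²) = 5.26 × 10⁻¹¹ m
4.27 × 1.61 × 10⁻³⁵ / 5.26 × 10⁻¹¹ = 1.31 × 10⁻²⁴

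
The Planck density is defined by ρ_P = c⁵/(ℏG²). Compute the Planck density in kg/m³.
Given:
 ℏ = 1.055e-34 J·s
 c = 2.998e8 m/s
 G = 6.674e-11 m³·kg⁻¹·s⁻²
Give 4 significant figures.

ρ_P = c⁵/(ℏG²)
  = 2.422e42 / 4.699e-55
  = 5.154e96 kg/m³

5.154e96 kg/m³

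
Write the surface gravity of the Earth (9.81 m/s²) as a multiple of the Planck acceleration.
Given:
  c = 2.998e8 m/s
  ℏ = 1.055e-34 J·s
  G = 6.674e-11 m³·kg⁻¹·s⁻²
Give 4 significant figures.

1.764e-51

Planck acceleration: a_P = √(c⁷/(ℏG)) = 5.560e51 m/s².
9.81 / 5.560e51 = 1.764e-51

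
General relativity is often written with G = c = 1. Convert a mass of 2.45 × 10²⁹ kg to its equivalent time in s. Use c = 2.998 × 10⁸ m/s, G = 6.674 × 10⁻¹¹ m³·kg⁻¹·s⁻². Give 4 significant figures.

Mass → time via G/c³.
2.45 × 10²⁹ kg × (G/c³) = 6.068 × 10⁻⁷ s

6.068 × 10⁻⁷ s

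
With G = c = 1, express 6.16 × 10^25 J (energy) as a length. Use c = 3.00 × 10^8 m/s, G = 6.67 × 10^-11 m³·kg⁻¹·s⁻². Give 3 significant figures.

Energy → length via G/c⁴.
6.16 × 10^25 J × (G/c⁴) = 5.07 × 10^-19 m

5.07 × 10^-19 m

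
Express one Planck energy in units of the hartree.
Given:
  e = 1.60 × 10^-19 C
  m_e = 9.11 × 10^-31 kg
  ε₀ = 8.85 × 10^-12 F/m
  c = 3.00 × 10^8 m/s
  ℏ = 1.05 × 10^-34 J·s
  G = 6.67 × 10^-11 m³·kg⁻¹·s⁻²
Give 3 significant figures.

4.47 × 10^26

Planck energy: E_P = √(ℏc⁵/G) = 1.96 × 10^9 J
hartree: E_h = m_e e⁴/(4πε₀ℏ)² = 4.38 × 10^-18 J
ratio = 1.96 × 10^9 / 4.38 × 10^-18 = 4.47 × 10^26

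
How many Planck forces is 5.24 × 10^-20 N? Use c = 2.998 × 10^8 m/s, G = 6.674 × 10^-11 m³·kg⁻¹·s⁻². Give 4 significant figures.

4.329 × 10^-64

Planck force: F_P = c⁴/G = 1.210 × 10^44 N.
5.24 × 10^-20 / 1.210 × 10^44 = 4.329 × 10^-64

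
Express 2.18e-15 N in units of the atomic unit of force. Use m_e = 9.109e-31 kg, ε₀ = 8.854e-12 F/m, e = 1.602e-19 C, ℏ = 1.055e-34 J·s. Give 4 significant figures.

2.652e-8

atomic unit of force: F_au = E_h/a₀ = m_e²e⁶/((4πε₀)³ℏ⁴) = 8.220e-8 N.
2.18e-15 / 8.220e-8 = 2.652e-8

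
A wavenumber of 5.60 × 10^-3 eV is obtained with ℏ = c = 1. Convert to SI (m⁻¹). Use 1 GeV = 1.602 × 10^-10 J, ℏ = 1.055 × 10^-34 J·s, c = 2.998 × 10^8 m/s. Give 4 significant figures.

2.836 × 10^4 m⁻¹

Inverse length is [E]/(ℏc).
1 GeV → 1/(ℏc) × (1 GeV in J) = 5.065 × 10^15 m⁻¹.
Convert the energy scale: 5.60 × 10^-3 eV = 5.60 × 10^-12 GeV.
Result: 5.60 × 10^-12 × 5.065 × 10^15 = 2.836 × 10^4 m⁻¹.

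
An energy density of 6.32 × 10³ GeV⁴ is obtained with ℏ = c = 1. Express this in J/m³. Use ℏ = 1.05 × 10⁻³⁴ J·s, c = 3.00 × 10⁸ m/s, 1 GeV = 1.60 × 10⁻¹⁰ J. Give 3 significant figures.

[E]/[L]³ = [E]⁴/(ℏc)³; restore (ℏc)⁻³.
1 GeV⁴ → 1/(ℏc)³ × (1 GeV in J)⁴ = 2.10 × 10³⁷ J/m³.
Result: 6.32 × 10³ × 2.10 × 10³⁷ = 1.33 × 10⁴¹ J/m³.

1.33 × 10⁴¹ J/m³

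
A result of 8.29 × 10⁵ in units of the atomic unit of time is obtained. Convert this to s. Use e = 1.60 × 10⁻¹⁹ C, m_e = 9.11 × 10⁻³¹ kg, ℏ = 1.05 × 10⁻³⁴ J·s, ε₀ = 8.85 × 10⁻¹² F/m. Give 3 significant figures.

1.99 × 10⁻¹¹ s

One atomic unit of time: τ_au = (4πε₀)²ℏ³/(m_e e⁴) = 2.40 × 10⁻¹⁷ s.
8.29 × 10⁵ × 2.40 × 10⁻¹⁷ s = 1.99 × 10⁻¹¹ s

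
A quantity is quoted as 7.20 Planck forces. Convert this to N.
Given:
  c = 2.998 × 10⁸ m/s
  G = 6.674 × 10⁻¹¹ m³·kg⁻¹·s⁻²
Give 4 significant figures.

8.715 × 10⁴⁴ N

One Planck force: F_P = c⁴/G = 1.210 × 10⁴⁴ N.
7.20 × 1.210 × 10⁴⁴ N = 8.715 × 10⁴⁴ N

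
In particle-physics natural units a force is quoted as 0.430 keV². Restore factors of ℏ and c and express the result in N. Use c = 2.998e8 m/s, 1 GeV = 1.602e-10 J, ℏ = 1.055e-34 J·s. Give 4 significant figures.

3.489e-7 N

Force is [E]/[L] = [E]²/(ℏc); restore (ℏc)⁻¹.
1 GeV² → 1/(ℏc) × (1 GeV in J)² = 8.114e5 N.
Convert the energy scale: 0.430 keV² = 4.30e-13 GeV².
Result: 4.30e-13 × 8.114e5 = 3.489e-7 N.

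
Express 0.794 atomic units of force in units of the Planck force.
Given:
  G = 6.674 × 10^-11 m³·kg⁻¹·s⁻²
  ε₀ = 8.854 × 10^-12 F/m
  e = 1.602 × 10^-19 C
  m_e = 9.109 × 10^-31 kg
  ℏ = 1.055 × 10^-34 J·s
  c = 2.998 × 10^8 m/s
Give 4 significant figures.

atomic unit of force: F_au = E_h/a₀ = m_e²e⁶/((4πε₀)³ℏ⁴) = 8.220 × 10^-8 N
Planck force: F_P = c⁴/G = 1.210 × 10^44 N
0.794 × 8.220 × 10^-8 / 1.210 × 10^44 = 5.392 × 10^-52

5.392 × 10^-52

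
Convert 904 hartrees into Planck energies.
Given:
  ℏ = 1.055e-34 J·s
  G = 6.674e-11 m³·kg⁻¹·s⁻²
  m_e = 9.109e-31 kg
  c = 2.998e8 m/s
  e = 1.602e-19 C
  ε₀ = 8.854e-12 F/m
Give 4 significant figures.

2.012e-24

hartree: E_h = m_e e⁴/(4πε₀ℏ)² = 4.354e-18 J
Planck energy: E_P = √(ℏc⁵/G) = 1.957e9 J
904 × 4.354e-18 / 1.957e9 = 2.012e-24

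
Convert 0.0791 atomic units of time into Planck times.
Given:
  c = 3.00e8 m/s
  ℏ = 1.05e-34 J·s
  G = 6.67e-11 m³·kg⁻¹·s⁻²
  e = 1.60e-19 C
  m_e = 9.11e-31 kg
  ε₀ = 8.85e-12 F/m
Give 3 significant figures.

3.53e25

atomic unit of time: τ_au = (4πε₀)²ℏ³/(m_e e⁴) = 2.40e-17 s
Planck time: t_P = √(ℏG/c⁵) = 5.37e-44 s
0.0791 × 2.40e-17 / 5.37e-44 = 3.53e25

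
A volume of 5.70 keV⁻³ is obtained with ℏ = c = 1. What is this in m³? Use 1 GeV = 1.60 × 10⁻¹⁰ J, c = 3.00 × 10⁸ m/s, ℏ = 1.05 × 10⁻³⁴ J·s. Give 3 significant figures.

4.35 × 10⁻²⁹ m³

Volume is [L]³ = [E]⁻³·(ℏc)³.
1 GeV⁻³ → (ℏc)³ × (1 GeV in J)⁻³ = 7.63 × 10⁻⁴⁸ m³.
Convert the energy scale: 5.70 keV⁻³ = 5.70 × 10¹⁸ GeV⁻³.
Result: 5.70 × 10¹⁸ × 7.63 × 10⁻⁴⁸ = 4.35 × 10⁻²⁹ m³.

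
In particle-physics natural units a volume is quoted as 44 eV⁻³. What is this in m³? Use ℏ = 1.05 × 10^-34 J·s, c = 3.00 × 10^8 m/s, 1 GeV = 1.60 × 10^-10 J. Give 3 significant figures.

Volume is [L]³ = [E]⁻³·(ℏc)³.
1 GeV⁻³ → (ℏc)³ × (1 GeV in J)⁻³ = 7.63 × 10^-48 m³.
Convert the energy scale: 44 eV⁻³ = 4.40 × 10^28 GeV⁻³.
Result: 4.40 × 10^28 × 7.63 × 10^-48 = 3.36 × 10^-19 m³.

3.36 × 10^-19 m³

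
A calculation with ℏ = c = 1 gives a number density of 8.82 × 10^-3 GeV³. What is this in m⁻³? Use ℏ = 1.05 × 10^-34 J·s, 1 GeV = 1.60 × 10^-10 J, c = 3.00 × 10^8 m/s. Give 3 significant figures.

Number density is [L]⁻³ = [E]³/(ℏc)³.
1 GeV³ → 1/(ℏc)³ × (1 GeV in J)³ = 1.31 × 10^47 m⁻³.
Result: 8.82 × 10^-3 × 1.31 × 10^47 = 1.16 × 10^45 m⁻³.

1.16 × 10^45 m⁻³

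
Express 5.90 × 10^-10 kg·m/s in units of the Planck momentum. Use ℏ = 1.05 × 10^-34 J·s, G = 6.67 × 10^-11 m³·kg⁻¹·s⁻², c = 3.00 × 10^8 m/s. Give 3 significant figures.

9.05 × 10^-11

Planck momentum: p_P = √(ℏc³/G) = 6.52 kg·m/s.
5.90 × 10^-10 / 6.52 = 9.05 × 10^-11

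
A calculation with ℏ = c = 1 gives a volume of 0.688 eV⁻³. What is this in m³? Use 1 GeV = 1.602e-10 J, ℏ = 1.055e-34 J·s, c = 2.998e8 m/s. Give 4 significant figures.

5.295e-21 m³

Volume is [L]³ = [E]⁻³·(ℏc)³.
1 GeV⁻³ → (ℏc)³ × (1 GeV in J)⁻³ = 7.696e-48 m³.
Convert the energy scale: 0.688 eV⁻³ = 6.88e26 GeV⁻³.
Result: 6.88e26 × 7.696e-48 = 5.295e-21 m³.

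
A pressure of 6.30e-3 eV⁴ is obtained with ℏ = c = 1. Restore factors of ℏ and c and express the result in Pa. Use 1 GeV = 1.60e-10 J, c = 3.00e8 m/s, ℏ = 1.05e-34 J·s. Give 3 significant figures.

Pressure is [E]/[L]³ = [E]⁴/(ℏc)³.
1 GeV⁴ → 1/(ℏc)³ × (1 GeV in J)⁴ = 2.10e37 Pa.
Convert the energy scale: 6.30e-3 eV⁴ = 6.30e-39 GeV⁴.
Result: 6.30e-39 × 2.10e37 = 0.132 Pa.

0.132 Pa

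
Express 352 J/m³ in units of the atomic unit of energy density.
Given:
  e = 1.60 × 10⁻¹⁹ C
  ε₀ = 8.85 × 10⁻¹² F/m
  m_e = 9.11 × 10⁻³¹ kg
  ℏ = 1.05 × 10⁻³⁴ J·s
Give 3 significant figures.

atomic unit of energy density: u_au = E_h/a₀³ = m_e⁴e¹⁰/((4πε₀)⁵ℏ⁸) = 3.01 × 10¹³ J/m³.
352 / 3.01 × 10¹³ = 1.17 × 10⁻¹¹

1.17 × 10⁻¹¹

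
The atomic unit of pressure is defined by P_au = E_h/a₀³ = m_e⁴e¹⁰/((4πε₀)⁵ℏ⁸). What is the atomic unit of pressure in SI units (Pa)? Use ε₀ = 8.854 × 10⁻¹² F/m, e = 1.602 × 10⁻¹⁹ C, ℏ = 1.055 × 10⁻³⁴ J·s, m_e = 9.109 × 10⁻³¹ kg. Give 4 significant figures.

2.929 × 10¹³ Pa

P_au = E_h/a₀³ = m_e⁴e¹⁰/((4πε₀)⁵ℏ⁸)
E_h = 4.354 × 10⁻¹⁸ J
a₀ = 5.297 × 10⁻¹¹ m
E_h/a₀³ = 2.929 × 10¹³ Pa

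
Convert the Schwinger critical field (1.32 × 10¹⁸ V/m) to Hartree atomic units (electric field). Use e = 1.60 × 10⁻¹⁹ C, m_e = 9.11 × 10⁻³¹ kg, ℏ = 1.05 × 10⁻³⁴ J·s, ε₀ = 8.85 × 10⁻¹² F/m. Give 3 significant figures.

atomic unit of electric field: E_au = E_h/(e a₀) = m_e²e⁵/((4πε₀)³ℏ⁴) = 5.20 × 10¹¹ V/m.
1.32 × 10¹⁸ / 5.20 × 10¹¹ = 2.54 × 10⁶

2.54 × 10⁶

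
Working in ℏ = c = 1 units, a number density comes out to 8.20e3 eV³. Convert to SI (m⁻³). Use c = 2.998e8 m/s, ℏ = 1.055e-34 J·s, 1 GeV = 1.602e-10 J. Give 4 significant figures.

1.065e24 m⁻³

Number density is [L]⁻³ = [E]³/(ℏc)³.
1 GeV³ → 1/(ℏc)³ × (1 GeV in J)³ = 1.299e47 m⁻³.
Convert the energy scale: 8.20e3 eV³ = 8.20e-24 GeV³.
Result: 8.20e-24 × 1.299e47 = 1.065e24 m⁻³.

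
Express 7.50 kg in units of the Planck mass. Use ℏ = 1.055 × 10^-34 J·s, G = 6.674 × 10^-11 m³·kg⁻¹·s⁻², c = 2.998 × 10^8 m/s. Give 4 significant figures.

Planck mass: m_P = √(ℏc/G) = 2.177 × 10^-8 kg.
7.50 / 2.177 × 10^-8 = 3.445 × 10^8

3.445 × 10^8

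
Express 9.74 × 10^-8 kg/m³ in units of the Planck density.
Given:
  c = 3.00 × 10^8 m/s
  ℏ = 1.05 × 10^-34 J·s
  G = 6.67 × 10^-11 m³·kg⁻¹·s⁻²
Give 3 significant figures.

1.87 × 10^-104

Planck density: ρ_P = c⁵/(ℏG²) = 5.20 × 10^96 kg/m³.
9.74 × 10^-8 / 5.20 × 10^96 = 1.87 × 10^-104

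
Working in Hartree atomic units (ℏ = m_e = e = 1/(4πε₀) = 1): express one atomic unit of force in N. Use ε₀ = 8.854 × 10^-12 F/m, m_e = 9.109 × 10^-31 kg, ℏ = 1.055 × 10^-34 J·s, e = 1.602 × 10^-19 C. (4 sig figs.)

The unique combination of the constants set to 1 with dimensions of force is F_au = E_h/a₀ = m_e²e⁶/((4πε₀)³ℏ⁴).
E_h = 4.354 × 10^-18 J
a₀ = 5.297 × 10^-11 m
E_h/a₀ = 8.220 × 10^-8 N

8.220 × 10^-8 N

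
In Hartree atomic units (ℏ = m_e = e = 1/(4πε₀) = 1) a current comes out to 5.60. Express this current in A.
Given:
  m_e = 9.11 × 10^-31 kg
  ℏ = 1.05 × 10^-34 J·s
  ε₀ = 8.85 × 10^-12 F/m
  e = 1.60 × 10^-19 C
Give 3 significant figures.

0.0374 A

One atomic unit of electric current: I_au = e E_h/ℏ = m_e e⁵/((4πε₀)²ℏ³) = 6.67 × 10^-3 A.
5.60 × 6.67 × 10^-3 A = 0.0374 A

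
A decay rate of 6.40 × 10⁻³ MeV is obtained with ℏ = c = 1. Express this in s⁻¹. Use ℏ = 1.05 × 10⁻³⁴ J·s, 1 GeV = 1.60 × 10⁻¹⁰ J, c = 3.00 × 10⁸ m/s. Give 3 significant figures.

9.75 × 10¹⁸ s⁻¹

A rate is [E]/ℏ; divide by ℏ.
1 GeV → 1/ℏ × (1 GeV in J) = 1.52 × 10²⁴ s⁻¹.
Convert the energy scale: 6.40 × 10⁻³ MeV = 6.40 × 10⁻⁶ GeV.
Result: 6.40 × 10⁻⁶ × 1.52 × 10²⁴ = 9.75 × 10¹⁸ s⁻¹.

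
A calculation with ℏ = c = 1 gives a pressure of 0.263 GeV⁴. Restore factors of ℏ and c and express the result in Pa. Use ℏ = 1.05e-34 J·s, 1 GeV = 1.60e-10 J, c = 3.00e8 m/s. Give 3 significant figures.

Pressure is [E]/[L]³ = [E]⁴/(ℏc)³.
1 GeV⁴ → 1/(ℏc)³ × (1 GeV in J)⁴ = 2.10e37 Pa.
Result: 0.263 × 2.10e37 = 5.51e36 Pa.

5.51e36 Pa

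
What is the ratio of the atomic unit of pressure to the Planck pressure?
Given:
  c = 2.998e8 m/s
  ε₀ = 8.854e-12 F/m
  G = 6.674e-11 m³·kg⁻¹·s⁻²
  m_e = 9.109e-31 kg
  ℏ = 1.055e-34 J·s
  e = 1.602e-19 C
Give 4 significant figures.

atomic unit of pressure: P_au = E_h/a₀³ = m_e⁴e¹⁰/((4πε₀)⁵ℏ⁸) = 2.929e13 Pa
Planck pressure: p_P = c⁷/(ℏG²) = 4.632e113 Pa
ratio = 2.929e13 / 4.632e113 = 6.323e-101

6.323e-101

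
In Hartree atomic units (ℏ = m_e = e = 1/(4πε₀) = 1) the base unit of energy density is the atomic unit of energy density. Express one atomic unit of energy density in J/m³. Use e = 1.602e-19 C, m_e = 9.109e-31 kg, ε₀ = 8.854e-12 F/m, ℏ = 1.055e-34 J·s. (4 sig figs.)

2.929e13 J/m³

u_au = E_h/a₀³ = m_e⁴e¹⁰/((4πε₀)⁵ℏ⁸)
E_h = 4.354e-18 J
a₀ = 5.297e-11 m
E_h/a₀³ = 2.929e13 J/m³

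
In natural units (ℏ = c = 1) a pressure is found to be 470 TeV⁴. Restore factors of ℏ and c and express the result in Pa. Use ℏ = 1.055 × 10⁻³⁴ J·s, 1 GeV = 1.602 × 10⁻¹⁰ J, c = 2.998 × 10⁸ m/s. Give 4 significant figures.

9.784 × 10⁵¹ Pa

Pressure is [E]/[L]³ = [E]⁴/(ℏc)³.
1 GeV⁴ → 1/(ℏc)³ × (1 GeV in J)⁴ = 2.082 × 10³⁷ Pa.
Convert the energy scale: 470 TeV⁴ = 4.70 × 10¹⁴ GeV⁴.
Result: 4.70 × 10¹⁴ × 2.082 × 10³⁷ = 9.784 × 10⁵¹ Pa.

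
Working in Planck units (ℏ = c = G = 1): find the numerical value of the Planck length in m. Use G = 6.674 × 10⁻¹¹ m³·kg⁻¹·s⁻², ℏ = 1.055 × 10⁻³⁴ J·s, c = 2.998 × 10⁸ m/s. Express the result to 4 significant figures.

Dimensional analysis gives ℓ_P = √(ℏG/c³).
  = √(2.613 × 10⁻⁷⁰)
  = 1.616 × 10⁻³⁵ m

1.616 × 10⁻³⁵ m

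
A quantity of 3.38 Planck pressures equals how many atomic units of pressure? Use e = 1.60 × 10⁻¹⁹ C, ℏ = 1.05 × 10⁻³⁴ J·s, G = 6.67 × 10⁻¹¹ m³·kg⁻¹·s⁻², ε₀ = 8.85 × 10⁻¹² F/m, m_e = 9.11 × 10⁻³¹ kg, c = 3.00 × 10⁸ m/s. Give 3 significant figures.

Planck pressure: p_P = c⁷/(ℏG²) = 4.68 × 10¹¹³ Pa
atomic unit of pressure: P_au = E_h/a₀³ = m_e⁴e¹⁰/((4πε₀)⁵ℏ⁸) = 3.01 × 10¹³ Pa
3.38 × 4.68 × 10¹¹³ / 3.01 × 10¹³ = 5.25 × 10¹⁰⁰

5.25 × 10¹⁰⁰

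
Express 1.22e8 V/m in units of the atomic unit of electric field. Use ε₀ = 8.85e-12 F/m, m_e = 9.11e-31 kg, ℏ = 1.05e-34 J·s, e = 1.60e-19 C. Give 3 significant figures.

atomic unit of electric field: E_au = E_h/(e a₀) = m_e²e⁵/((4πε₀)³ℏ⁴) = 5.20e11 V/m.
1.22e8 / 5.20e11 = 2.34e-4

2.34e-4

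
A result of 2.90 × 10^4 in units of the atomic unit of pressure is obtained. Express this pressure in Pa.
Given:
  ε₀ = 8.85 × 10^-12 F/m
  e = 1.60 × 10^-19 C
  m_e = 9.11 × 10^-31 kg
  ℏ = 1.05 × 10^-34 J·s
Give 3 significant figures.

One atomic unit of pressure: P_au = E_h/a₀³ = m_e⁴e¹⁰/((4πε₀)⁵ℏ⁸) = 3.01 × 10^13 Pa.
2.90 × 10^4 × 3.01 × 10^13 Pa = 8.74 × 10^17 Pa

8.74 × 10^17 Pa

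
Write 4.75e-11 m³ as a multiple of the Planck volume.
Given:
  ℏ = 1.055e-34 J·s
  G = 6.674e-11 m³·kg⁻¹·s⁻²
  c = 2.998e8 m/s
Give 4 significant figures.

Planck volume: V_P = (ℏG/c³)^(3/2) = 4.224e-105 m³.
4.75e-11 / 4.224e-105 = 1.125e94

1.125e94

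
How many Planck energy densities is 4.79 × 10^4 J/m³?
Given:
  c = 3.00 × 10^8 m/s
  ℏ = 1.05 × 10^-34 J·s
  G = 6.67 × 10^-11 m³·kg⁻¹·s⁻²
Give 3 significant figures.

1.02 × 10^-109

Planck energy density: u_P = c⁷/(ℏG²) = 4.68 × 10^113 J/m³.
4.79 × 10^4 / 4.68 × 10^113 = 1.02 × 10^-109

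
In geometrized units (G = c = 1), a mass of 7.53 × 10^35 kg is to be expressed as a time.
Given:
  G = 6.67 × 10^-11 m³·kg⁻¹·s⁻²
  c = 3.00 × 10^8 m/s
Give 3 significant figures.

1.86 s

Mass → time via G/c³.
7.53 × 10^35 kg × (G/c³) = 1.86 s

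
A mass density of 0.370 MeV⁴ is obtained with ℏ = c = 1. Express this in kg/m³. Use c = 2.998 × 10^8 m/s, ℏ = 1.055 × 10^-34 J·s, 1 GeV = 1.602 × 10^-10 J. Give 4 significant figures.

Mass density is [E]/(c²[L]³) = [E]⁴/(ℏ³c⁵).
1 GeV⁴ → 1/(ℏ³c⁵) × (1 GeV in J)⁴ = 2.316 × 10^20 kg/m³.
Convert the energy scale: 0.370 MeV⁴ = 3.70 × 10^-13 GeV⁴.
Result: 3.70 × 10^-13 × 2.316 × 10^20 = 8.569 × 10^7 kg/m³.

8.569 × 10^7 kg/m³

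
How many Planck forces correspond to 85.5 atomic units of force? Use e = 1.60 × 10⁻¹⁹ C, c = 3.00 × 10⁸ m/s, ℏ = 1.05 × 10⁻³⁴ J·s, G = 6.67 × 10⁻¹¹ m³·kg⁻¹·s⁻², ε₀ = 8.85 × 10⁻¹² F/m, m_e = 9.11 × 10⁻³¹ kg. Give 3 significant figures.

5.86 × 10⁻⁵⁰

atomic unit of force: F_au = E_h/a₀ = m_e²e⁶/((4πε₀)³ℏ⁴) = 8.33 × 10⁻⁸ N
Planck force: F_P = c⁴/G = 1.21 × 10⁴⁴ N
85.5 × 8.33 × 10⁻⁸ / 1.21 × 10⁴⁴ = 5.86 × 10⁻⁵⁰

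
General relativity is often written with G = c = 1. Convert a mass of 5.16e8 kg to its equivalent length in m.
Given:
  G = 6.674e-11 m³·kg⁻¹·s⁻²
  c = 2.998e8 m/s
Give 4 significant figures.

3.832e-19 m

In G = c = 1 units mass has dimensions of length; the conversion factor is G/c².
5.16e8 kg × (G/c²) = 3.832e-19 m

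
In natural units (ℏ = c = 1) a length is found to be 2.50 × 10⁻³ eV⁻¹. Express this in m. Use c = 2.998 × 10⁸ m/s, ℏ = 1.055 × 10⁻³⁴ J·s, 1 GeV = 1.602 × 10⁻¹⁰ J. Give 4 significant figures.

A length is [E]⁻¹ in ℏ=c=1; restore one factor of ℏc.
1 GeV⁻¹ → ℏc × (1 GeV in J)⁻¹ = 1.974 × 10⁻¹⁶ m.
Convert the energy scale: 2.50 × 10⁻³ eV⁻¹ = 2.50 × 10⁶ GeV⁻¹.
Result: 2.50 × 10⁶ × 1.974 × 10⁻¹⁶ = 4.936 × 10⁻¹⁰ m.

4.936 × 10⁻¹⁰ m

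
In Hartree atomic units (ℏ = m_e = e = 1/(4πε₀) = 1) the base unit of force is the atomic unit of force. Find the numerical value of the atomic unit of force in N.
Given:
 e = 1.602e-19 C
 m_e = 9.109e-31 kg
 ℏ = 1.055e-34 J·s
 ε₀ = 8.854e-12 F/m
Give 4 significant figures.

F_au = E_h/a₀ = m_e²e⁶/((4πε₀)³ℏ⁴)
E_h = 4.354e-18 J
a₀ = 5.297e-11 m
E_h/a₀ = 8.220e-8 N

8.220e-8 N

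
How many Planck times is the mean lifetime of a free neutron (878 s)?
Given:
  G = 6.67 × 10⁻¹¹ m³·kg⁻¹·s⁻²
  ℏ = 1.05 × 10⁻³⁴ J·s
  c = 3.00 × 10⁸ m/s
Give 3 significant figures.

Planck time: t_P = √(ℏG/c⁵) = 5.37 × 10⁻⁴⁴ s.
878 / 5.37 × 10⁻⁴⁴ = 1.64 × 10⁴⁶

1.64 × 10⁴⁶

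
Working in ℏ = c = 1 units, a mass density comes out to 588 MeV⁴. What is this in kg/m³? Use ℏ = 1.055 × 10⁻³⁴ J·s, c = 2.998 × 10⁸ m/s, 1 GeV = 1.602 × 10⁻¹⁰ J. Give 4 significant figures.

1.362 × 10¹¹ kg/m³

Mass density is [E]/(c²[L]³) = [E]⁴/(ℏ³c⁵).
1 GeV⁴ → 1/(ℏ³c⁵) × (1 GeV in J)⁴ = 2.316 × 10²⁰ kg/m³.
Convert the energy scale: 588 MeV⁴ = 5.88 × 10⁻¹⁰ GeV⁴.
Result: 5.88 × 10⁻¹⁰ × 2.316 × 10²⁰ = 1.362 × 10¹¹ kg/m³.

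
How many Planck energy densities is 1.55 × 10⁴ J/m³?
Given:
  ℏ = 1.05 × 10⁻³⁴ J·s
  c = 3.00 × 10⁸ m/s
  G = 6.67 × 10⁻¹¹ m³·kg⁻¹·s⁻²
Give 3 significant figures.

3.31 × 10⁻¹¹⁰

Planck energy density: u_P = c⁷/(ℏG²) = 4.68 × 10¹¹³ J/m³.
1.55 × 10⁴ / 4.68 × 10¹¹³ = 3.31 × 10⁻¹¹⁰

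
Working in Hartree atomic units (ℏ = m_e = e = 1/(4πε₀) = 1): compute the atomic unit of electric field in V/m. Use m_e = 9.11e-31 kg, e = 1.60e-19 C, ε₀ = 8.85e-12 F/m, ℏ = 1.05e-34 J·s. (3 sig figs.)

Dimensional analysis gives E_au = E_h/(e a₀) = m_e²e⁵/((4πε₀)³ℏ⁴).
E_h = 4.38e-18 J
a₀ = 5.26e-11 m
E_h/(e·a₀) = 5.20e11 V/m

5.20e11 V/m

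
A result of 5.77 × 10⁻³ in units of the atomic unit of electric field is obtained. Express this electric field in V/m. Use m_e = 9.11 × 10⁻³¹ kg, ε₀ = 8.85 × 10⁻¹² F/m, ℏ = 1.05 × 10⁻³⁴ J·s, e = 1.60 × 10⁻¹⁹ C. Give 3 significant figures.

One atomic unit of electric field: E_au = E_h/(e a₀) = m_e²e⁵/((4πε₀)³ℏ⁴) = 5.20 × 10¹¹ V/m.
5.77 × 10⁻³ × 5.20 × 10¹¹ V/m = 3.00 × 10⁹ V/m

3.00 × 10⁹ V/m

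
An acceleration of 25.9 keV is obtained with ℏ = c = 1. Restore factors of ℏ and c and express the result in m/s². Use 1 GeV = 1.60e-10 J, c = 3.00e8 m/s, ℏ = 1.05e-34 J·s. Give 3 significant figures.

Acceleration is [L]/[T]² = c·[E]/ℏ.
1 GeV → c/ℏ × (1 GeV in J) = 4.57e32 m/s².
Convert the energy scale: 25.9 keV = 2.59e-5 GeV.
Result: 2.59e-5 × 4.57e32 = 1.18e28 m/s².

1.18e28 m/s²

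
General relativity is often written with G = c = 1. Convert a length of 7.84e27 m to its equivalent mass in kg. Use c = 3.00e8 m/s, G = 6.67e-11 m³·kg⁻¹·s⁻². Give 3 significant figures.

1.06e55 kg

Length → mass via c²/G.
7.84e27 m × (c²/G) = 1.06e55 kg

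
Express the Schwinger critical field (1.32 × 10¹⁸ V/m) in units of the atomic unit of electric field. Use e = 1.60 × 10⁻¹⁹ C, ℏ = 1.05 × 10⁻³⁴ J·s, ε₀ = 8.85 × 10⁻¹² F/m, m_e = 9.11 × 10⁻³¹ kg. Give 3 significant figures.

2.54 × 10⁶

atomic unit of electric field: E_au = E_h/(e a₀) = m_e²e⁵/((4πε₀)³ℏ⁴) = 5.20 × 10¹¹ V/m.
1.32 × 10¹⁸ / 5.20 × 10¹¹ = 2.54 × 10⁶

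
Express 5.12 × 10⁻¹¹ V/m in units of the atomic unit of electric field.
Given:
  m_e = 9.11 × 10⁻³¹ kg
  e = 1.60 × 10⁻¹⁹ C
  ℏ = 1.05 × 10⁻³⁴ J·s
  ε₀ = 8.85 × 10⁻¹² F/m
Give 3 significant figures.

atomic unit of electric field: E_au = E_h/(e a₀) = m_e²e⁵/((4πε₀)³ℏ⁴) = 5.20 × 10¹¹ V/m.
5.12 × 10⁻¹¹ / 5.20 × 10¹¹ = 9.84 × 10⁻²³

9.84 × 10⁻²³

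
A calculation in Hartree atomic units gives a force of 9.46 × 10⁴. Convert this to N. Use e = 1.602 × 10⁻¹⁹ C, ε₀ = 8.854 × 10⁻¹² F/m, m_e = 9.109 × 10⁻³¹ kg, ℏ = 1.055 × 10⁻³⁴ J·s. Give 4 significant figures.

7.776 × 10⁻³ N

One atomic unit of force: F_au = E_h/a₀ = m_e²e⁶/((4πε₀)³ℏ⁴) = 8.220 × 10⁻⁸ N.
9.46 × 10⁴ × 8.220 × 10⁻⁸ N = 7.776 × 10⁻³ N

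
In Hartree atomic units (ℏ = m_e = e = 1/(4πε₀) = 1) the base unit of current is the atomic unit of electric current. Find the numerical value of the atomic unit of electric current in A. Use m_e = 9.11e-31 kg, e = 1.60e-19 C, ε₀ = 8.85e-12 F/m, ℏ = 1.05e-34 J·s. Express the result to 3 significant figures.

I_au = e E_h/ℏ = m_e e⁵/((4πε₀)²ℏ³)
E_h = 4.38e-18 J
e·E_h/ℏ = 6.67e-3 A

6.67e-3 A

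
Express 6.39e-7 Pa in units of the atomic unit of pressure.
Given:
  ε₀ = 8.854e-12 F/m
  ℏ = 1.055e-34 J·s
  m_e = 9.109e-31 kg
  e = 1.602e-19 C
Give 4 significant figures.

atomic unit of pressure: P_au = E_h/a₀³ = m_e⁴e¹⁰/((4πε₀)⁵ℏ⁸) = 2.929e13 Pa.
6.39e-7 / 2.929e13 = 2.182e-20

2.182e-20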